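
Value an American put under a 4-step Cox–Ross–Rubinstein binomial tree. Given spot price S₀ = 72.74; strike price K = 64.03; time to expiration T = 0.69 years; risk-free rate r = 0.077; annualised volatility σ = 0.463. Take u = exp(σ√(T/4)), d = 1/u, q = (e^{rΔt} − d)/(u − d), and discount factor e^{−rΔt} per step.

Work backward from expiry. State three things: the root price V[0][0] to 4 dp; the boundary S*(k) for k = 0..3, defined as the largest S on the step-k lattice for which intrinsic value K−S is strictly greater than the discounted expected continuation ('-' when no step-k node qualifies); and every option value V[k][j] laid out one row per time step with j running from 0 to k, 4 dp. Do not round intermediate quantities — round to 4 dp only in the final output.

Δt=0.17250, u=1.21203, d=0.82506, q=0.48663, disc=e^(-rΔt)=0.98681
k=4 terminal: V=max(K-S,0) → 30.3233 14.5141 0.0000 0.0000 0.0000
k=3: j=0 S=40.8537 intr=23.1763 cont=22.3315 V=23.1763[EX]; j=1 S=60.0149 intr=4.0151 cont=7.3528 V=7.3528[hold]; j=2 S=88.1632 intr=0.0000 cont=0.0000 V=0.0000[hold]; j=3 S=129.5137 intr=0.0000 cont=0.0000 V=0.0000[hold]  S*(3)=40.8537
k=2: j=0 S=49.5159 intr=14.5141 cont=15.2720 V=15.2720[hold]; j=1 S=72.7400 intr=0.0000 cont=3.7249 V=3.7249[hold]; j=2 S=106.8566 intr=0.0000 cont=0.0000 V=0.0000[hold]  S*(2)=-
k=1: j=0 S=60.0149 intr=4.0151 cont=9.5255 V=9.5255[hold]; j=1 S=88.1632 intr=0.0000 cont=1.8871 V=1.8871[hold]  S*(1)=-
k=0: j=0 S=72.7400 intr=0.0000 cont=5.7318 V=5.7318[hold]  S*(0)=-

price = 5.7318
boundary = - - - 40.8537
tree:
5.7318
9.5255 1.8871
15.2720 3.7249 0.0000
23.1763 7.3528 0.0000 0.0000
30.3233 14.5141 0.0000 0.0000 0.0000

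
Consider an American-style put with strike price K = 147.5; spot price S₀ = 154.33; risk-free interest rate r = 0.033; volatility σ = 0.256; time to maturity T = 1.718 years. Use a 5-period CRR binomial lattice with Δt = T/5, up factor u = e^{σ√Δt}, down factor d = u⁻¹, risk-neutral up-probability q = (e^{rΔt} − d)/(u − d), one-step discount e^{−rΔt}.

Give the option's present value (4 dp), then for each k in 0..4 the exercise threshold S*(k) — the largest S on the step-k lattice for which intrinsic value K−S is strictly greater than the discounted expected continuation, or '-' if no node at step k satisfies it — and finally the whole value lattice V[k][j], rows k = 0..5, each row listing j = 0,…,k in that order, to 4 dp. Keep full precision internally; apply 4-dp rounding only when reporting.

Δt=0.34360, u=1.16190, d=0.86066, q=0.50041, disc=e^(-rΔt)=0.98873
k=5 terminal: V=max(K-S,0) → 74.6217 49.1127 14.6750 0.0000 0.0000 0.0000
k=4: j=0 S=84.6776 intr=62.8224 cont=61.1594 V=62.8224[EX]; j=1 S=114.3166 intr=33.1834 cont=31.5203 V=33.1834[EX]; j=2 S=154.3300 intr=0.0000 cont=7.2488 V=7.2488[hold]; j=3 S=208.3489 intr=0.0000 cont=0.0000 V=0.0000[hold]; j=4 S=281.2757 intr=0.0000 cont=0.0000 V=0.0000[hold]  S*(4)=114.3166
k=3: j=0 S=98.3873 intr=49.1127 cont=47.4497 V=49.1127[EX]; j=1 S=132.8250 intr=14.6750 cont=19.9777 V=19.9777[hold]; j=2 S=179.3167 intr=0.0000 cont=3.5806 V=3.5806[hold]; j=3 S=242.0816 intr=0.0000 cont=0.0000 V=0.0000[hold]  S*(3)=98.3873
k=2: j=0 S=114.3166 intr=33.1834 cont=34.1439 V=34.1439[hold]; j=1 S=154.3300 intr=0.0000 cont=11.6397 V=11.6397[hold]; j=2 S=208.3489 intr=0.0000 cont=1.7687 V=1.7687[hold]  S*(2)=-
k=1: j=0 S=132.8250 intr=14.6750 cont=22.6246 V=22.6246[hold]; j=1 S=179.3167 intr=0.0000 cont=6.6246 V=6.6246[hold]  S*(1)=-
k=0: j=0 S=154.3300 intr=0.0000 cont=14.4533 V=14.4533[hold]  S*(0)=-

price = 14.4533
boundary = - - - 98.3873 114.3166
tree:
14.4533
22.6246 6.6246
34.1439 11.6397 1.7687
49.1127 19.9777 3.5806 0.0000
62.8224 33.1834 7.2488 0.0000 0.0000
74.6217 49.1127 14.6750 0.0000 0.0000 0.0000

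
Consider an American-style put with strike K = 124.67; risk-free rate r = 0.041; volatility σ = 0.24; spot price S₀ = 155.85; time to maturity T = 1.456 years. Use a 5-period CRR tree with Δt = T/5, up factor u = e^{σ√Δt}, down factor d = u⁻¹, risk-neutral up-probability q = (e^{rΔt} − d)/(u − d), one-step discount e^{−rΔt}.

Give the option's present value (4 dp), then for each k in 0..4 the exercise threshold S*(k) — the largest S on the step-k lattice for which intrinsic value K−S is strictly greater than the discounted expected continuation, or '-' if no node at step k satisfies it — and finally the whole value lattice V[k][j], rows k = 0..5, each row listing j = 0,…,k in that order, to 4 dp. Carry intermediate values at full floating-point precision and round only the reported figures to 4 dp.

price = 3.7481
boundary = - - - - 92.8374
tree:
3.7481
6.7344 1.0111
11.7951 2.1050 0.0000
19.9232 4.3825 0.0000 0.0000
31.8326 9.1241 0.0000 0.0000 0.0000
43.1100 18.9958 0.0000 0.0000 0.0000 0.0000

Δt=0.29120, u=1.13827, d=0.87852, q=0.51391, disc=e^(-rΔt)=0.98813
k=5 terminal: V=max(K-S,0) → 43.1100 18.9958 0.0000 0.0000 0.0000 0.0000
k=4: j=0 S=92.8374 intr=31.8326 cont=30.3530 V=31.8326[EX]; j=1 S=120.2860 intr=4.3840 cont=9.1241 V=9.1241[hold]; j=2 S=155.8500 intr=0.0000 cont=0.0000 V=0.0000[hold]; j=3 S=201.9290 intr=0.0000 cont=0.0000 V=0.0000[hold]; j=4 S=261.6318 intr=0.0000 cont=0.0000 V=0.0000[hold]  S*(4)=92.8374
k=3: j=0 S=105.6742 intr=18.9958 cont=19.9232 V=19.9232[hold]; j=1 S=136.9181 intr=0.0000 cont=4.3825 V=4.3825[hold]; j=2 S=177.3996 intr=0.0000 cont=0.0000 V=0.0000[hold]; j=3 S=229.8501 intr=0.0000 cont=0.0000 V=0.0000[hold]  S*(3)=-
k=2: j=0 S=120.2860 intr=4.3840 cont=11.7951 V=11.7951[hold]; j=1 S=155.8500 intr=0.0000 cont=2.1050 V=2.1050[hold]; j=2 S=201.9290 intr=0.0000 cont=0.0000 V=0.0000[hold]  S*(2)=-
k=1: j=0 S=136.9181 intr=0.0000 cont=6.7344 V=6.7344[hold]; j=1 S=177.3996 intr=0.0000 cont=1.0111 V=1.0111[hold]  S*(1)=-
k=0: j=0 S=155.8500 intr=0.0000 cont=3.7481 V=3.7481[hold]  S*(0)=-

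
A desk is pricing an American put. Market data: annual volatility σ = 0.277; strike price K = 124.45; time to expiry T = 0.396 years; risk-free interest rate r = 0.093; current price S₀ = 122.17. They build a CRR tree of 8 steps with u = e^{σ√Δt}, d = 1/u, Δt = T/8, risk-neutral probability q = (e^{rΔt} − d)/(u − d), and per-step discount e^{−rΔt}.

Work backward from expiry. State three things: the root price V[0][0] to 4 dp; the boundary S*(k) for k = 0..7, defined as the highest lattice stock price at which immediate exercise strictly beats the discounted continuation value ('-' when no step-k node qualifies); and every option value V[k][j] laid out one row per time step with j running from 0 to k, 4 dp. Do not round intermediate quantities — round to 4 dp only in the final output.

price = 7.9602
boundary = - - - 101.5476 108.0027 101.5476 108.0027 114.8681
tree:
7.9602
11.7174 4.5902
16.6899 7.2678 2.1790
22.9024 11.1488 3.7782 0.7339
28.9717 16.4473 6.3957 1.4149 0.1168
34.6782 22.9024 10.4874 2.7056 0.2456 0.0000
40.0437 28.9717 16.4473 5.1227 0.5162 0.0000 0.0000
45.0885 34.6782 22.9024 9.5819 1.0848 0.0000 0.0000 0.0000
49.8318 40.0437 28.9717 16.4473 2.2800 0.0000 0.0000 0.0000 0.0000

Δt=0.04950  u=1.06357  d=0.94023  q=0.52201  discount=0.99541
step 8 (expiry): payoffs max(K−S,0) = 49.8318 40.0437 28.9717 16.4473 2.2800 0.0000 0.0000 0.0000 0.0000
step 7: (k=7,j=0): S=79.3615, (K−S)⁺=45.0885, hold=44.5169 ⇒ V=45.0885 exercise | (k=7,j=1): S=89.7718, (K−S)⁺=34.6782, hold=34.1066 ⇒ V=34.6782 exercise | (k=7,j=2): S=101.5476, (K−S)⁺=22.9024, hold=22.3308 ⇒ V=22.9024 exercise | (k=7,j=3): S=114.8681, (K−S)⁺=9.5819, hold=9.0103 ⇒ V=9.5819 exercise | (k=7,j=4): S=129.9360, (K−S)⁺=0.0000, hold=1.0848 ⇒ V=1.0848 continue | (k=7,j=5): S=146.9804, (K−S)⁺=0.0000, hold=0.0000 ⇒ V=0.0000 continue | (k=7,j=6): S=166.2606, (K−S)⁺=0.0000, hold=0.0000 ⇒ V=0.0000 continue | (k=7,j=7): S=188.0699, (K−S)⁺=0.0000, hold=0.0000 ⇒ V=0.0000 continue  boundary S*=114.8681
step 6: (k=6,j=0): S=84.4063, (K−S)⁺=40.0437, hold=39.4721 ⇒ V=40.0437 exercise | (k=6,j=1): S=95.4783, (K−S)⁺=28.9717, hold=28.4001 ⇒ V=28.9717 exercise | (k=6,j=2): S=108.0027, (K−S)⁺=16.4473, hold=15.8757 ⇒ V=16.4473 exercise | (k=6,j=3): S=122.1700, (K−S)⁺=2.2800, hold=5.1227 ⇒ V=5.1227 continue | (k=6,j=4): S=138.1957, (K−S)⁺=0.0000, hold=0.5162 ⇒ V=0.5162 continue | (k=6,j=5): S=156.3236, (K−S)⁺=0.0000, hold=0.0000 ⇒ V=0.0000 continue | (k=6,j=6): S=176.8294, (K−S)⁺=0.0000, hold=0.0000 ⇒ V=0.0000 continue  boundary S*=108.0027
step 5: (k=5,j=0): S=89.7718, (K−S)⁺=34.6782, hold=34.1066 ⇒ V=34.6782 exercise | (k=5,j=1): S=101.5476, (K−S)⁺=22.9024, hold=22.3308 ⇒ V=22.9024 exercise | (k=5,j=2): S=114.8681, (K−S)⁺=9.5819, hold=10.4874 ⇒ V=10.4874 continue | (k=5,j=3): S=129.9360, (K−S)⁺=0.0000, hold=2.7056 ⇒ V=2.7056 continue | (k=5,j=4): S=146.9804, (K−S)⁺=0.0000, hold=0.2456 ⇒ V=0.2456 continue | (k=5,j=5): S=166.2606, (K−S)⁺=0.0000, hold=0.0000 ⇒ V=0.0000 continue  boundary S*=101.5476
step 4: (k=4,j=0): S=95.4783, (K−S)⁺=28.9717, hold=28.4001 ⇒ V=28.9717 exercise | (k=4,j=1): S=108.0027, (K−S)⁺=16.4473, hold=16.3462 ⇒ V=16.4473 exercise | (k=4,j=2): S=122.1700, (K−S)⁺=2.2800, hold=6.3957 ⇒ V=6.3957 continue | (k=4,j=3): S=138.1957, (K−S)⁺=0.0000, hold=1.4149 ⇒ V=1.4149 continue | (k=4,j=4): S=156.3236, (K−S)⁺=0.0000, hold=0.1168 ⇒ V=0.1168 continue  boundary S*=108.0027
step 3: (k=3,j=0): S=101.5476, (K−S)⁺=22.9024, hold=22.3308 ⇒ V=22.9024 exercise | (k=3,j=1): S=114.8681, (K−S)⁺=9.5819, hold=11.1488 ⇒ V=11.1488 continue | (k=3,j=2): S=129.9360, (K−S)⁺=0.0000, hold=3.7782 ⇒ V=3.7782 continue | (k=3,j=3): S=146.9804, (K−S)⁺=0.0000, hold=0.7339 ⇒ V=0.7339 continue  boundary S*=101.5476
step 2: (k=2,j=0): S=108.0027, (K−S)⁺=16.4473, hold=16.6899 ⇒ V=16.6899 continue | (k=2,j=1): S=122.1700, (K−S)⁺=2.2800, hold=7.2678 ⇒ V=7.2678 continue | (k=2,j=2): S=138.1957, (K−S)⁺=0.0000, hold=2.1790 ⇒ V=2.1790 continue  boundary S*=-
step 1: (k=1,j=0): S=114.8681, (K−S)⁺=9.5819, hold=11.7174 ⇒ V=11.7174 continue | (k=1,j=1): S=129.9360, (K−S)⁺=0.0000, hold=4.5902 ⇒ V=4.5902 continue  boundary S*=-
step 0: (k=0,j=0): S=122.1700, (K−S)⁺=2.2800, hold=7.9602 ⇒ V=7.9602 continue  boundary S*=-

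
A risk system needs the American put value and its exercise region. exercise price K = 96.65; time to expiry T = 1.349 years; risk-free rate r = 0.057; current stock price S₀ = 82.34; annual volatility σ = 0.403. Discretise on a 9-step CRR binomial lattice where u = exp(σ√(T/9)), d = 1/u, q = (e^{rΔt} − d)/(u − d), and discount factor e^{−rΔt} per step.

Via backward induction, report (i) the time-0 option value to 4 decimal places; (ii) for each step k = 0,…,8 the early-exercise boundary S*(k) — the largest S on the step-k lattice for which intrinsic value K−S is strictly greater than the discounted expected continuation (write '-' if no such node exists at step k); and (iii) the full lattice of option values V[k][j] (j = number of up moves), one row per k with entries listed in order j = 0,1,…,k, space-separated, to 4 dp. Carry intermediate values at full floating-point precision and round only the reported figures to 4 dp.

params: Δt=0.14989 u=1.16885 d=0.85554 q=0.48846 e^(-rΔt)=0.99149
t_9 payoffs: 76.4305 69.0258 58.9093 45.0879 26.2049 0.4066 0.0000 0.0000 0.0000 0.0000
t_8: node(8,0) S=23.6336 payoff=73.0164 vs cont=72.1942 → 73.0164 [stop]  node(8,1) S=32.2887 payoff=64.3613 vs cont=63.5391 → 64.3613 [stop]  node(8,2) S=44.1134 payoff=52.5366 vs cont=51.7144 → 52.5366 [stop]  node(8,3) S=60.2685 payoff=36.3815 vs cont=35.5592 → 36.3815 [stop]  node(8,4) S=82.3400 payoff=14.3100 vs cont=13.4878 → 14.3100 [stop]  node(8,5) S=112.4944 payoff=0.0000 vs cont=0.2062 → 0.2062 [wait]  node(8,6) S=153.6920 payoff=0.0000 vs cont=0.0000 → 0.0000 [wait]  node(8,7) S=209.9769 payoff=0.0000 vs cont=0.0000 → 0.0000 [wait]  node(8,8) S=286.8743 payoff=0.0000 vs cont=0.0000 → 0.0000 [wait]  ⇒ S*(8)=82.3400
t_7: node(7,0) S=27.6242 payoff=69.0258 vs cont=68.2035 → 69.0258 [stop]  node(7,1) S=37.7407 payoff=58.9093 vs cont=58.0870 → 58.9093 [stop]  node(7,2) S=51.5621 payoff=45.0879 vs cont=44.2657 → 45.0879 [stop]  node(7,3) S=70.4451 payoff=26.2049 vs cont=25.3827 → 26.2049 [stop]  node(7,4) S=96.2434 payoff=0.4066 vs cont=7.3578 → 7.3578 [wait]  node(7,5) S=131.4895 payoff=0.0000 vs cont=0.1046 → 0.1046 [wait]  node(7,6) S=179.6435 payoff=0.0000 vs cont=0.0000 → 0.0000 [wait]  node(7,7) S=245.4322 payoff=0.0000 vs cont=0.0000 → 0.0000 [wait]  ⇒ S*(7)=70.4451
t_6: node(6,0) S=32.2887 payoff=64.3613 vs cont=63.5391 → 64.3613 [stop]  node(6,1) S=44.1134 payoff=52.5366 vs cont=51.7144 → 52.5366 [stop]  node(6,2) S=60.2685 payoff=36.3815 vs cont=35.5592 → 36.3815 [stop]  node(6,3) S=82.3400 payoff=14.3100 vs cont=16.8542 → 16.8542 [wait]  node(6,4) S=112.4944 payoff=0.0000 vs cont=3.7824 → 3.7824 [wait]  node(6,5) S=153.6920 payoff=0.0000 vs cont=0.0530 → 0.0530 [wait]  node(6,6) S=209.9769 payoff=0.0000 vs cont=0.0000 → 0.0000 [wait]  ⇒ S*(6)=60.2685
t_5: node(5,0) S=37.7407 payoff=58.9093 vs cont=58.0870 → 58.9093 [stop]  node(5,1) S=51.5621 payoff=45.0879 vs cont=44.2657 → 45.0879 [stop]  node(5,2) S=70.4451 payoff=26.2049 vs cont=26.6149 → 26.6149 [wait]  node(5,3) S=96.2434 payoff=0.4066 vs cont=10.3801 → 10.3801 [wait]  node(5,4) S=131.4895 payoff=0.0000 vs cont=1.9441 → 1.9441 [wait]  node(5,5) S=179.6435 payoff=0.0000 vs cont=0.0269 → 0.0269 [wait]  ⇒ S*(5)=51.5621
t_4: node(4,0) S=44.1134 payoff=52.5366 vs cont=51.7144 → 52.5366 [stop]  node(4,1) S=60.2685 payoff=36.3815 vs cont=35.7578 → 36.3815 [stop]  node(4,2) S=82.3400 payoff=14.3100 vs cont=18.5259 → 18.5259 [wait]  node(4,3) S=112.4944 payoff=0.0000 vs cont=6.2062 → 6.2062 [wait]  node(4,4) S=153.6920 payoff=0.0000 vs cont=0.9991 → 0.9991 [wait]  ⇒ S*(4)=60.2685
t_3: node(3,0) S=51.5621 payoff=45.0879 vs cont=44.2657 → 45.0879 [stop]  node(3,1) S=70.4451 payoff=26.2049 vs cont=27.4245 → 27.4245 [wait]  node(3,2) S=96.2434 payoff=0.4066 vs cont=12.4018 → 12.4018 [wait]  node(3,3) S=131.4895 payoff=0.0000 vs cont=3.6316 → 3.6316 [wait]  ⇒ S*(3)=51.5621
t_2: node(2,0) S=60.2685 payoff=36.3815 vs cont=36.1499 → 36.3815 [stop]  node(2,1) S=82.3400 payoff=14.3100 vs cont=19.9157 → 19.9157 [wait]  node(2,2) S=112.4944 payoff=0.0000 vs cont=8.0489 → 8.0489 [wait]  ⇒ S*(2)=60.2685
t_1: node(1,0) S=70.4451 payoff=26.2049 vs cont=28.0975 → 28.0975 [wait]  node(1,1) S=96.2434 payoff=0.4066 vs cont=13.9991 → 13.9991 [wait]  ⇒ S*(1)=-
t_0: node(0,0) S=82.3400 payoff=14.3100 vs cont=21.0306 → 21.0306 [wait]  ⇒ S*(0)=-

price = 21.0306
boundary = - - 60.2685 51.5621 60.2685 51.5621 60.2685 70.4451 82.3400
tree:
21.0306
28.0975 13.9991
36.3815 19.9157 8.0489
45.0879 27.4245 12.4018 3.6316
52.5366 36.3815 18.5259 6.2062 0.9991
58.9093 45.0879 26.6149 10.3801 1.9441 0.0269
64.3613 52.5366 36.3815 16.8542 3.7824 0.0530 0.0000
69.0258 58.9093 45.0879 26.2049 7.3578 0.1046 0.0000 0.0000
73.0164 64.3613 52.5366 36.3815 14.3100 0.2062 0.0000 0.0000 0.0000
76.4305 69.0258 58.9093 45.0879 26.2049 0.4066 0.0000 0.0000 0.0000 0.0000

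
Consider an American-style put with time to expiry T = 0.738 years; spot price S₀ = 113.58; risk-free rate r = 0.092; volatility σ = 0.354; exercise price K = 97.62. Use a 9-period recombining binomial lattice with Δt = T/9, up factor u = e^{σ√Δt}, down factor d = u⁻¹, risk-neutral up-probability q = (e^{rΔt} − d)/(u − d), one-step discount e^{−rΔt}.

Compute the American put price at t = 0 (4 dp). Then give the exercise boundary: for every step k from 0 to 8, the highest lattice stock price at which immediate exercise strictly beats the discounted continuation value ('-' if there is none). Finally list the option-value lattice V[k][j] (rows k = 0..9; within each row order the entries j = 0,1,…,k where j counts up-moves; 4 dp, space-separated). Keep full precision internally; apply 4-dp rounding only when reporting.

Δt=0.08200, u=1.10669, d=0.90360, q=0.51197, disc=e^(-rΔt)=0.99248
k=9 terminal: V=max(K-S,0) → 52.0078 41.7562 29.2006 13.8230 0.0000 0.0000 0.0000 0.0000 0.0000 0.0000
k=8: j=0 S=50.4784 intr=47.1416 cont=46.4079 V=47.1416[EX]; j=1 S=61.8237 intr=35.7963 cont=35.0626 V=35.7963[EX]; j=2 S=75.7188 intr=21.9012 cont=21.1675 V=21.9012[EX]; j=3 S=92.7370 intr=4.8830 cont=6.6954 V=6.6954[hold]; j=4 S=113.5800 intr=0.0000 cont=0.0000 V=0.0000[hold]; j=5 S=139.1076 intr=0.0000 cont=0.0000 V=0.0000[hold]; j=6 S=170.3727 intr=0.0000 cont=0.0000 V=0.0000[hold]; j=7 S=208.6647 intr=0.0000 cont=0.0000 V=0.0000[hold]; j=8 S=255.5630 intr=0.0000 cont=0.0000 V=0.0000[hold]  S*(8)=75.7188
k=7: j=0 S=55.8638 intr=41.7562 cont=41.0225 V=41.7562[EX]; j=1 S=68.4194 intr=29.2006 cont=28.4669 V=29.2006[EX]; j=2 S=83.7970 intr=13.8230 cont=14.0102 V=14.0102[hold]; j=3 S=102.6307 intr=0.0000 cont=3.2430 V=3.2430[hold]; j=4 S=125.6974 intr=0.0000 cont=0.0000 V=0.0000[hold]; j=5 S=153.9485 intr=0.0000 cont=0.0000 V=0.0000[hold]; j=6 S=188.5491 intr=0.0000 cont=0.0000 V=0.0000[hold]; j=7 S=230.9263 intr=0.0000 cont=0.0000 V=0.0000[hold]  S*(7)=68.4194
k=6: j=0 S=61.8237 intr=35.7963 cont=35.0626 V=35.7963[EX]; j=1 S=75.7188 intr=21.9012 cont=21.2626 V=21.9012[EX]; j=2 S=92.7370 intr=4.8830 cont=8.4339 V=8.4339[hold]; j=3 S=113.5800 intr=0.0000 cont=1.5708 V=1.5708[hold]; j=4 S=139.1076 intr=0.0000 cont=0.0000 V=0.0000[hold]; j=5 S=170.3727 intr=0.0000 cont=0.0000 V=0.0000[hold]; j=6 S=208.6647 intr=0.0000 cont=0.0000 V=0.0000[hold]  S*(6)=75.7188
k=5: j=0 S=68.4194 intr=29.2006 cont=28.4669 V=29.2006[EX]; j=1 S=83.7970 intr=13.8230 cont=14.8936 V=14.8936[hold]; j=2 S=102.6307 intr=0.0000 cont=4.8833 V=4.8833[hold]; j=3 S=125.6974 intr=0.0000 cont=0.7608 V=0.7608[hold]; j=4 S=153.9485 intr=0.0000 cont=0.0000 V=0.0000[hold]; j=5 S=188.5491 intr=0.0000 cont=0.0000 V=0.0000[hold]  S*(5)=68.4194
k=4: j=0 S=75.7188 intr=21.9012 cont=21.7115 V=21.9012[EX]; j=1 S=92.7370 intr=4.8830 cont=9.6952 V=9.6952[hold]; j=2 S=113.5800 intr=0.0000 cont=2.7519 V=2.7519[hold]; j=3 S=139.1076 intr=0.0000 cont=0.3685 V=0.3685[hold]; j=4 S=170.3727 intr=0.0000 cont=0.0000 V=0.0000[hold]  S*(4)=75.7188
k=3: j=0 S=83.7970 intr=13.8230 cont=15.5345 V=15.5345[hold]; j=1 S=102.6307 intr=0.0000 cont=6.0943 V=6.0943[hold]; j=2 S=125.6974 intr=0.0000 cont=1.5202 V=1.5202[hold]; j=3 S=153.9485 intr=0.0000 cont=0.1785 V=0.1785[hold]  S*(3)=-
k=2: j=0 S=92.7370 intr=4.8830 cont=10.6210 V=10.6210[hold]; j=1 S=113.5800 intr=0.0000 cont=3.7243 V=3.7243[hold]; j=2 S=139.1076 intr=0.0000 cont=0.8270 V=0.8270[hold]  S*(2)=-
k=1: j=0 S=102.6307 intr=0.0000 cont=7.0369 V=7.0369[hold]; j=1 S=125.6974 intr=0.0000 cont=2.2242 V=2.2242[hold]  S*(1)=-
k=0: j=0 S=113.5800 intr=0.0000 cont=4.5386 V=4.5386[hold]  S*(0)=-

price = 4.5386
boundary = - - - - 75.7188 68.4194 75.7188 68.4194 75.7188
tree:
4.5386
7.0369 2.2242
10.6210 3.7243 0.8270
15.5345 6.0943 1.5202 0.1785
21.9012 9.6952 2.7519 0.3685 0.0000
29.2006 14.8936 4.8833 0.7608 0.0000 0.0000
35.7963 21.9012 8.4339 1.5708 0.0000 0.0000 0.0000
41.7562 29.2006 14.0102 3.2430 0.0000 0.0000 0.0000 0.0000
47.1416 35.7963 21.9012 6.6954 0.0000 0.0000 0.0000 0.0000 0.0000
52.0078 41.7562 29.2006 13.8230 0.0000 0.0000 0.0000 0.0000 0.0000 0.0000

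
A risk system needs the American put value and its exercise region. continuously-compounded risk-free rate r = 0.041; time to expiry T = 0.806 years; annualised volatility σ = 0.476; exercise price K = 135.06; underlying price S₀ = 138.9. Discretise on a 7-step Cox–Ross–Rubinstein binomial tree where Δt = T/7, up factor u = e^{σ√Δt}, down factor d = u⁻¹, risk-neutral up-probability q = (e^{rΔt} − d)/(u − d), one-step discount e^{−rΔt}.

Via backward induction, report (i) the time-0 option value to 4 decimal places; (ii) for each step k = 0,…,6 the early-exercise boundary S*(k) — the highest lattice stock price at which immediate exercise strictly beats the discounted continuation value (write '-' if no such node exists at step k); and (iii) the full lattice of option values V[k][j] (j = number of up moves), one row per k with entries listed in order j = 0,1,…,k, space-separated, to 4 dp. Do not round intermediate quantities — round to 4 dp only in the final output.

price = 20.0965
boundary = - - - - 72.7971 85.5581 100.5560
tree:
20.0965
28.1124 11.4121
38.0998 17.3228 4.9746
49.7567 25.5594 8.3662 1.2649
62.2629 36.3911 13.8084 2.4176 0.0000
73.1206 49.5019 22.2221 4.6204 0.0000 0.0000
82.3589 62.2629 34.5040 8.8306 0.0000 0.0000 0.0000
90.2193 73.1206 49.5019 16.8770 0.0000 0.0000 0.0000 0.0000

Δt=0.11514  u=1.17530  d=0.85085  q=0.47429  discount=0.99529
step 7 (expiry): payoffs max(K−S,0) = 90.2193 73.1206 49.5019 16.8770 0.0000 0.0000 0.0000 0.0000
step 6: (k=6,j=0): S=52.7011, (K−S)⁺=82.3589, hold=81.7228 ⇒ V=82.3589 exercise | (k=6,j=1): S=72.7971, (K−S)⁺=62.2629, hold=61.6268 ⇒ V=62.2629 exercise | (k=6,j=2): S=100.5560, (K−S)⁺=34.5040, hold=33.8679 ⇒ V=34.5040 exercise | (k=6,j=3): S=138.9000, (K−S)⁺=0.0000, hold=8.8306 ⇒ V=8.8306 continue | (k=6,j=4): S=191.8653, (K−S)⁺=0.0000, hold=0.0000 ⇒ V=0.0000 continue | (k=6,j=5): S=265.0273, (K−S)⁺=0.0000, hold=0.0000 ⇒ V=0.0000 continue | (k=6,j=6): S=366.0875, (K−S)⁺=0.0000, hold=0.0000 ⇒ V=0.0000 continue  boundary S*=100.5560
step 5: (k=5,j=0): S=61.9394, (K−S)⁺=73.1206, hold=72.4845 ⇒ V=73.1206 exercise | (k=5,j=1): S=85.5581, (K−S)⁺=49.5019, hold=48.8658 ⇒ V=49.5019 exercise | (k=5,j=2): S=118.1830, (K−S)⁺=16.8770, hold=22.2221 ⇒ V=22.2221 continue | (k=5,j=3): S=163.2486, (K−S)⁺=0.0000, hold=4.6204 ⇒ V=4.6204 continue | (k=5,j=4): S=225.4985, (K−S)⁺=0.0000, hold=0.0000 ⇒ V=0.0000 continue | (k=5,j=5): S=311.4855, (K−S)⁺=0.0000, hold=0.0000 ⇒ V=0.0000 continue  boundary S*=85.5581
step 4: (k=4,j=0): S=72.7971, (K−S)⁺=62.2629, hold=61.6268 ⇒ V=62.2629 exercise | (k=4,j=1): S=100.5560, (K−S)⁺=34.5040, hold=36.3911 ⇒ V=36.3911 continue | (k=4,j=2): S=138.9000, (K−S)⁺=0.0000, hold=13.8084 ⇒ V=13.8084 continue | (k=4,j=3): S=191.8653, (K−S)⁺=0.0000, hold=2.4176 ⇒ V=2.4176 continue | (k=4,j=4): S=265.0273, (K−S)⁺=0.0000, hold=0.0000 ⇒ V=0.0000 continue  boundary S*=72.7971
step 3: (k=3,j=0): S=85.5581, (K−S)⁺=49.5019, hold=49.7567 ⇒ V=49.7567 continue | (k=3,j=1): S=118.1830, (K−S)⁺=16.8770, hold=25.5594 ⇒ V=25.5594 continue | (k=3,j=2): S=163.2486, (K−S)⁺=0.0000, hold=8.3662 ⇒ V=8.3662 continue | (k=3,j=3): S=225.4985, (K−S)⁺=0.0000, hold=1.2649 ⇒ V=1.2649 continue  boundary S*=-
step 2: (k=2,j=0): S=100.5560, (K−S)⁺=34.5040, hold=38.0998 ⇒ V=38.0998 continue | (k=2,j=1): S=138.9000, (K−S)⁺=0.0000, hold=17.3228 ⇒ V=17.3228 continue | (k=2,j=2): S=191.8653, (K−S)⁺=0.0000, hold=4.9746 ⇒ V=4.9746 continue  boundary S*=-
step 1: (k=1,j=0): S=118.1830, (K−S)⁺=16.8770, hold=28.1124 ⇒ V=28.1124 continue | (k=1,j=1): S=163.2486, (K−S)⁺=0.0000, hold=11.4121 ⇒ V=11.4121 continue  boundary S*=-
step 0: (k=0,j=0): S=138.9000, (K−S)⁺=0.0000, hold=20.0965 ⇒ V=20.0965 continue  boundary S*=-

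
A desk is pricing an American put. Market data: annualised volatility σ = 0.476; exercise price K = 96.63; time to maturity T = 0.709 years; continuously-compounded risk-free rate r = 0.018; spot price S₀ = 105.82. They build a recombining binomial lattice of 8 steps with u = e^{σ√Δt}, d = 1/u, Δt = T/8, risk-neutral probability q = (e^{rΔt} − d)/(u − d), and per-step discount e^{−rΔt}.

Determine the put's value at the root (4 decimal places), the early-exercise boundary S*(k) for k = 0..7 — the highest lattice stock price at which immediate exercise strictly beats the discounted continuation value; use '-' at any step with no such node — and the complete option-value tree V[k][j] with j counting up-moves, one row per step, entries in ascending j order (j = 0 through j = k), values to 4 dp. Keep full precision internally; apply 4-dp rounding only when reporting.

price = 11.6938
boundary = - - - - - 52.1026 60.0345 69.1740
tree:
11.6938
16.3405 6.4987
22.1791 9.8185 2.7809
29.1082 14.4485 4.6360 0.7005
36.7658 20.5805 7.5896 1.3245 0.0000
44.5274 28.1468 12.1265 2.5042 0.0000 0.0000
51.4113 36.5955 18.7246 4.7347 0.0000 0.0000 0.0000
57.3858 44.5274 27.4560 8.9519 0.0000 0.0000 0.0000 0.0000
62.5708 51.4113 36.5955 16.9252 0.0000 0.0000 0.0000 0.0000 0.0000

Δt=0.08862, u=1.15224, d=0.86788, q=0.47025, disc=e^(-rΔt)=0.99841
k=8 terminal: V=max(K-S,0) → 62.5708 51.4113 36.5955 16.9252 0.0000 0.0000 0.0000 0.0000 0.0000
k=7: j=0 S=39.2442 intr=57.3858 cont=57.2317 V=57.3858[EX]; j=1 S=52.1026 intr=44.5274 cont=44.3734 V=44.5274[EX]; j=2 S=69.1740 intr=27.4560 cont=27.3020 V=27.4560[EX]; j=3 S=91.8388 intr=4.7912 cont=8.9519 V=8.9519[hold]; j=4 S=121.9297 intr=0.0000 cont=0.0000 V=0.0000[hold]; j=5 S=161.8799 intr=0.0000 cont=0.0000 V=0.0000[hold]; j=6 S=214.9197 intr=0.0000 cont=0.0000 V=0.0000[hold]; j=7 S=285.3380 intr=0.0000 cont=0.0000 V=0.0000[hold]  S*(7)=69.1740
k=6: j=0 S=45.2187 intr=51.4113 cont=51.2573 V=51.4113[EX]; j=1 S=60.0345 intr=36.5955 cont=36.4415 V=36.5955[EX]; j=2 S=79.7048 intr=16.9252 cont=18.7246 V=18.7246[hold]; j=3 S=105.8200 intr=0.0000 cont=4.7347 V=4.7347[hold]; j=4 S=140.4918 intr=0.0000 cont=0.0000 V=0.0000[hold]; j=5 S=186.5239 intr=0.0000 cont=0.0000 V=0.0000[hold]; j=6 S=247.6383 intr=0.0000 cont=0.0000 V=0.0000[hold]  S*(6)=60.0345
k=5: j=0 S=52.1026 intr=44.5274 cont=44.3734 V=44.5274[EX]; j=1 S=69.1740 intr=27.4560 cont=28.1468 V=28.1468[hold]; j=2 S=91.8388 intr=4.7912 cont=12.1265 V=12.1265[hold]; j=3 S=121.9297 intr=0.0000 cont=2.5042 V=2.5042[hold]; j=4 S=161.8799 intr=0.0000 cont=0.0000 V=0.0000[hold]; j=5 S=214.9197 intr=0.0000 cont=0.0000 V=0.0000[hold]  S*(5)=52.1026
k=4: j=0 S=60.0345 intr=36.5955 cont=36.7658 V=36.7658[hold]; j=1 S=79.7048 intr=16.9252 cont=20.5805 V=20.5805[hold]; j=2 S=105.8200 intr=0.0000 cont=7.5896 V=7.5896[hold]; j=3 S=140.4918 intr=0.0000 cont=1.3245 V=1.3245[hold]; j=4 S=186.5239 intr=0.0000 cont=0.0000 V=0.0000[hold]  S*(4)=-
k=3: j=0 S=69.1740 intr=27.4560 cont=29.1082 V=29.1082[hold]; j=1 S=91.8388 intr=4.7912 cont=14.4485 V=14.4485[hold]; j=2 S=121.9297 intr=0.0000 cont=4.6360 V=4.6360[hold]; j=3 S=161.8799 intr=0.0000 cont=0.7005 V=0.7005[hold]  S*(3)=-
k=2: j=0 S=79.7048 intr=16.9252 cont=22.1791 V=22.1791[hold]; j=1 S=105.8200 intr=0.0000 cont=9.8185 V=9.8185[hold]; j=2 S=140.4918 intr=0.0000 cont=2.7809 V=2.7809[hold]  S*(2)=-
k=1: j=0 S=91.8388 intr=4.7912 cont=16.3405 V=16.3405[hold]; j=1 S=121.9297 intr=0.0000 cont=6.4987 V=6.4987[hold]  S*(1)=-
k=0: j=0 S=105.8200 intr=0.0000 cont=11.6938 V=11.6938[hold]  S*(0)=-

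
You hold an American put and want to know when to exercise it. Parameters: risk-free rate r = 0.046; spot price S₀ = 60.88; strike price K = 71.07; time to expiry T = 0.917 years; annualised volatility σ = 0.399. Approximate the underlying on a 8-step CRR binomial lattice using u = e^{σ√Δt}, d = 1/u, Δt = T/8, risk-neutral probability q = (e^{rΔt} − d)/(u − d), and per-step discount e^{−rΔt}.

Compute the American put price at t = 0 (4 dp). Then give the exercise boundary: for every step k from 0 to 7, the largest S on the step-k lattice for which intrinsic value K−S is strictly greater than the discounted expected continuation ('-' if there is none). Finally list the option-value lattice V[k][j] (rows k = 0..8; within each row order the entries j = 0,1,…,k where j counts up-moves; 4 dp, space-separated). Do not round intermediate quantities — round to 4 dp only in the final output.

price = 14.6011
boundary = - - - 40.5950 46.4665 40.5950 46.4665 53.1872
tree:
14.6011
19.2844 9.8027
24.6649 13.7989 5.6794
30.4750 18.7833 8.6730 2.5725
35.6046 24.6035 12.8270 4.3703 0.6976
40.0860 30.4750 18.2223 7.2556 1.3637 0.0000
44.0011 35.6046 24.6035 11.6659 2.6661 0.0000 0.0000
47.4215 40.0860 30.4750 17.8828 5.2123 0.0000 0.0000 0.0000
50.4098 44.0011 35.6046 24.6035 10.1900 0.0000 0.0000 0.0000 0.0000

Δt=0.11463  u=1.14464  d=0.87364  q=0.48579  discount=0.99474
step 8 (expiry): payoffs max(K−S,0) = 50.4098 44.0011 35.6046 24.6035 10.1900 0.0000 0.0000 0.0000 0.0000
step 7: (k=7,j=0): S=23.6485, (K−S)⁺=47.4215, hold=47.0478 ⇒ V=47.4215 exercise | (k=7,j=1): S=30.9840, (K−S)⁺=40.0860, hold=39.7122 ⇒ V=40.0860 exercise | (k=7,j=2): S=40.5950, (K−S)⁺=30.4750, hold=30.1013 ⇒ V=30.4750 exercise | (k=7,j=3): S=53.1872, (K−S)⁺=17.8828, hold=17.5090 ⇒ V=17.8828 exercise | (k=7,j=4): S=69.6854, (K−S)⁺=1.3846, hold=5.2123 ⇒ V=5.2123 continue | (k=7,j=5): S=91.3013, (K−S)⁺=0.0000, hold=0.0000 ⇒ V=0.0000 continue | (k=7,j=6): S=119.6222, (K−S)⁺=0.0000, hold=0.0000 ⇒ V=0.0000 continue | (k=7,j=7): S=156.7280, (K−S)⁺=0.0000, hold=0.0000 ⇒ V=0.0000 continue  boundary S*=53.1872
step 6: (k=6,j=0): S=27.0689, (K−S)⁺=44.0011, hold=43.6274 ⇒ V=44.0011 exercise | (k=6,j=1): S=35.4654, (K−S)⁺=35.6046, hold=35.2308 ⇒ V=35.6046 exercise | (k=6,j=2): S=46.4665, (K−S)⁺=24.6035, hold=24.2298 ⇒ V=24.6035 exercise | (k=6,j=3): S=60.8800, (K−S)⁺=10.1900, hold=11.6659 ⇒ V=11.6659 continue | (k=6,j=4): S=79.7645, (K−S)⁺=0.0000, hold=2.6661 ⇒ V=2.6661 continue | (k=6,j=5): S=104.5067, (K−S)⁺=0.0000, hold=0.0000 ⇒ V=0.0000 continue | (k=6,j=6): S=136.9238, (K−S)⁺=0.0000, hold=0.0000 ⇒ V=0.0000 continue  boundary S*=46.4665
step 5: (k=5,j=0): S=30.9840, (K−S)⁺=40.0860, hold=39.7122 ⇒ V=40.0860 exercise | (k=5,j=1): S=40.5950, (K−S)⁺=30.4750, hold=30.1013 ⇒ V=30.4750 exercise | (k=5,j=2): S=53.1872, (K−S)⁺=17.8828, hold=18.2223 ⇒ V=18.2223 continue | (k=5,j=3): S=69.6854, (K−S)⁺=1.3846, hold=7.2556 ⇒ V=7.2556 continue | (k=5,j=4): S=91.3013, (K−S)⁺=0.0000, hold=1.3637 ⇒ V=1.3637 continue | (k=5,j=5): S=119.6222, (K−S)⁺=0.0000, hold=0.0000 ⇒ V=0.0000 continue  boundary S*=40.5950
step 4: (k=4,j=0): S=35.4654, (K−S)⁺=35.6046, hold=35.2308 ⇒ V=35.6046 exercise | (k=4,j=1): S=46.4665, (K−S)⁺=24.6035, hold=24.3938 ⇒ V=24.6035 exercise | (k=4,j=2): S=60.8800, (K−S)⁺=10.1900, hold=12.8270 ⇒ V=12.8270 continue | (k=4,j=3): S=79.7645, (K−S)⁺=0.0000, hold=4.3703 ⇒ V=4.3703 continue | (k=4,j=4): S=104.5067, (K−S)⁺=0.0000, hold=0.6976 ⇒ V=0.6976 continue  boundary S*=46.4665
step 3: (k=3,j=0): S=40.5950, (K−S)⁺=30.4750, hold=30.1013 ⇒ V=30.4750 exercise | (k=3,j=1): S=53.1872, (K−S)⁺=17.8828, hold=18.7833 ⇒ V=18.7833 continue | (k=3,j=2): S=69.6854, (K−S)⁺=1.3846, hold=8.6730 ⇒ V=8.6730 continue | (k=3,j=3): S=91.3013, (K−S)⁺=0.0000, hold=2.5725 ⇒ V=2.5725 continue  boundary S*=40.5950
step 2: (k=2,j=0): S=46.4665, (K−S)⁺=24.6035, hold=24.6649 ⇒ V=24.6649 continue | (k=2,j=1): S=60.8800, (K−S)⁺=10.1900, hold=13.7989 ⇒ V=13.7989 continue | (k=2,j=2): S=79.7645, (K−S)⁺=0.0000, hold=5.6794 ⇒ V=5.6794 continue  boundary S*=-
step 1: (k=1,j=0): S=53.1872, (K−S)⁺=17.8828, hold=19.2844 ⇒ V=19.2844 continue | (k=1,j=1): S=69.6854, (K−S)⁺=1.3846, hold=9.8027 ⇒ V=9.8027 continue  boundary S*=-
step 0: (k=0,j=0): S=60.8800, (K−S)⁺=10.1900, hold=14.6011 ⇒ V=14.6011 continue  boundary S*=-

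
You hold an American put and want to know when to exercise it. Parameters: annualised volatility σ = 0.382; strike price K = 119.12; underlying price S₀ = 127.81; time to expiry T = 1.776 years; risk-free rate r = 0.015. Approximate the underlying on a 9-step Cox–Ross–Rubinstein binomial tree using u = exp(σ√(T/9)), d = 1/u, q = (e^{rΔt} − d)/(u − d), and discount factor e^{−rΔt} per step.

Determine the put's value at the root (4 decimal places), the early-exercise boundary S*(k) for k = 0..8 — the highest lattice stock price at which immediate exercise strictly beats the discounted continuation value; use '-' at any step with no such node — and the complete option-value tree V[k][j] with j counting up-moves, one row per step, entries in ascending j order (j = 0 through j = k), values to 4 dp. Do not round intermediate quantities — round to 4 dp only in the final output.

price = 19.7622
boundary = - - - - - 54.7119 64.8303 76.8201 91.0273
tree:
19.7622
26.5848 12.0813
34.8151 17.3366 6.1449
44.2351 24.2578 9.5274 2.3137
54.3487 32.9442 14.4730 3.9292 0.4800
64.4081 43.1839 21.4371 6.5965 0.9022 0.0000
72.9474 54.2897 30.7510 10.9163 1.6956 0.0000 0.0000
80.1538 64.4081 42.2999 17.7320 3.1869 0.0000 0.0000 0.0000
86.2355 72.9474 54.2897 28.0927 5.9899 0.0000 0.0000 0.0000 0.0000
91.3680 80.1538 64.4081 42.2999 11.2581 0.0000 0.0000 0.0000 0.0000 0.0000

params: Δt=0.19733 u=1.18494 d=0.84392 q=0.46637 e^(-rΔt)=0.99704
t_9 payoffs: 91.3680 80.1538 64.4081 42.2999 11.2581 0.0000 0.0000 0.0000 0.0000 0.0000
t_8: node(8,0) S=32.8845 payoff=86.2355 vs cont=85.8834 → 86.2355 [stop]  node(8,1) S=46.1726 payoff=72.9474 vs cont=72.5953 → 72.9474 [stop]  node(8,2) S=64.8303 payoff=54.2897 vs cont=53.9376 → 54.2897 [stop]  node(8,3) S=91.0273 payoff=28.0927 vs cont=27.7407 → 28.0927 [stop]  node(8,4) S=127.8100 payoff=0.0000 vs cont=5.9899 → 5.9899 [wait]  node(8,5) S=179.4561 payoff=0.0000 vs cont=0.0000 → 0.0000 [wait]  node(8,6) S=251.9716 payoff=0.0000 vs cont=0.0000 → 0.0000 [wait]  node(8,7) S=353.7895 payoff=0.0000 vs cont=0.0000 → 0.0000 [wait]  node(8,8) S=496.7504 payoff=0.0000 vs cont=0.0000 → 0.0000 [wait]  ⇒ S*(8)=91.0273
t_7: node(7,0) S=38.9662 payoff=80.1538 vs cont=79.8017 → 80.1538 [stop]  node(7,1) S=54.7119 payoff=64.4081 vs cont=64.0561 → 64.4081 [stop]  node(7,2) S=76.8201 payoff=42.2999 vs cont=41.9478 → 42.2999 [stop]  node(7,3) S=107.8619 payoff=11.2581 vs cont=17.7320 → 17.7320 [wait]  node(7,4) S=151.4473 payoff=0.0000 vs cont=3.1869 → 3.1869 [wait]  node(7,5) S=212.6448 payoff=0.0000 vs cont=0.0000 → 0.0000 [wait]  node(7,6) S=298.5714 payoff=0.0000 vs cont=0.0000 → 0.0000 [wait]  node(7,7) S=419.2196 payoff=0.0000 vs cont=0.0000 → 0.0000 [wait]  ⇒ S*(7)=76.8201
t_6: node(6,0) S=46.1726 payoff=72.9474 vs cont=72.5953 → 72.9474 [stop]  node(6,1) S=64.8303 payoff=54.2897 vs cont=53.9376 → 54.2897 [stop]  node(6,2) S=91.0273 payoff=28.0927 vs cont=30.7510 → 30.7510 [wait]  node(6,3) S=127.8100 payoff=0.0000 vs cont=10.9163 → 10.9163 [wait]  node(6,4) S=179.4561 payoff=0.0000 vs cont=1.6956 → 1.6956 [wait]  node(6,5) S=251.9716 payoff=0.0000 vs cont=0.0000 → 0.0000 [wait]  node(6,6) S=353.7895 payoff=0.0000 vs cont=0.0000 → 0.0000 [wait]  ⇒ S*(6)=64.8303
t_5: node(5,0) S=54.7119 payoff=64.4081 vs cont=64.0561 → 64.4081 [stop]  node(5,1) S=76.8201 payoff=42.2999 vs cont=43.1839 → 43.1839 [wait]  node(5,2) S=107.8619 payoff=11.2581 vs cont=21.4371 → 21.4371 [wait]  node(5,3) S=151.4473 payoff=0.0000 vs cont=6.5965 → 6.5965 [wait]  node(5,4) S=212.6448 payoff=0.0000 vs cont=0.9022 → 0.9022 [wait]  node(5,5) S=298.5714 payoff=0.0000 vs cont=0.0000 → 0.0000 [wait]  ⇒ S*(5)=54.7119
t_4: node(4,0) S=64.8303 payoff=54.2897 vs cont=54.3487 → 54.3487 [wait]  node(4,1) S=91.0273 payoff=28.0927 vs cont=32.9442 → 32.9442 [wait]  node(4,2) S=127.8100 payoff=0.0000 vs cont=14.4730 → 14.4730 [wait]  node(4,3) S=179.4561 payoff=0.0000 vs cont=3.9292 → 3.9292 [wait]  node(4,4) S=251.9716 payoff=0.0000 vs cont=0.4800 → 0.4800 [wait]  ⇒ S*(4)=-
t_3: node(3,0) S=76.8201 payoff=42.2999 vs cont=44.2351 → 44.2351 [wait]  node(3,1) S=107.8619 payoff=11.2581 vs cont=24.2578 → 24.2578 [wait]  node(3,2) S=151.4473 payoff=0.0000 vs cont=9.5274 → 9.5274 [wait]  node(3,3) S=212.6448 payoff=0.0000 vs cont=2.3137 → 2.3137 [wait]  ⇒ S*(3)=-
t_2: node(2,0) S=91.0273 payoff=28.0927 vs cont=34.8151 → 34.8151 [wait]  node(2,1) S=127.8100 payoff=0.0000 vs cont=17.3366 → 17.3366 [wait]  node(2,2) S=179.4561 payoff=0.0000 vs cont=6.1449 → 6.1449 [wait]  ⇒ S*(2)=-
t_1: node(1,0) S=107.8619 payoff=11.2581 vs cont=26.5848 → 26.5848 [wait]  node(1,1) S=151.4473 payoff=0.0000 vs cont=12.0813 → 12.0813 [wait]  ⇒ S*(1)=-
t_0: node(0,0) S=127.8100 payoff=0.0000 vs cont=19.7622 → 19.7622 [wait]  ⇒ S*(0)=-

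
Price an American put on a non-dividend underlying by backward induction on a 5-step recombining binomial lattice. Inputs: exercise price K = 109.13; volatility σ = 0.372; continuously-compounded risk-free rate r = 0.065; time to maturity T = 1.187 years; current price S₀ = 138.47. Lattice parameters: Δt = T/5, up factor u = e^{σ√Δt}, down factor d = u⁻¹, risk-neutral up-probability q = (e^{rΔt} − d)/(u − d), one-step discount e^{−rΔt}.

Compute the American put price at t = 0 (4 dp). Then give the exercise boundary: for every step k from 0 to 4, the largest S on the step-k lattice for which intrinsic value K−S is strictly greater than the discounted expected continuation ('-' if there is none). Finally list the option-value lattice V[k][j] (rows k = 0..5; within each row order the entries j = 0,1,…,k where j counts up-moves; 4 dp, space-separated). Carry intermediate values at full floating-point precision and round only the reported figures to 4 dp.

price = 6.0143
boundary = - - - 80.3906 67.0638
tree:
6.0143
10.4486 1.7231
17.6683 3.4821 0.0000
28.7394 7.0371 0.0000 0.0000
42.0662 14.2211 0.0000 0.0000 0.0000
53.1837 28.7394 0.0000 0.0000 0.0000 0.0000

Δt=0.23740, u=1.19872, d=0.83422, q=0.49747, disc=e^(-rΔt)=0.98469
k=5 terminal: V=max(K-S,0) → 53.1837 28.7394 0.0000 0.0000 0.0000 0.0000
k=4: j=0 S=67.0638 intr=42.0662 cont=40.3951 V=42.0662[EX]; j=1 S=96.3656 intr=12.7644 cont=14.2211 V=14.2211[hold]; j=2 S=138.4700 intr=0.0000 cont=0.0000 V=0.0000[hold]; j=3 S=198.9708 intr=0.0000 cont=0.0000 V=0.0000[hold]; j=4 S=285.9058 intr=0.0000 cont=0.0000 V=0.0000[hold]  S*(4)=67.0638
k=3: j=0 S=80.3906 intr=28.7394 cont=27.7819 V=28.7394[EX]; j=1 S=115.5151 intr=0.0000 cont=7.0371 V=7.0371[hold]; j=2 S=165.9864 intr=0.0000 cont=0.0000 V=0.0000[hold]; j=3 S=238.5098 intr=0.0000 cont=0.0000 V=0.0000[hold]  S*(3)=80.3906
k=2: j=0 S=96.3656 intr=12.7644 cont=17.6683 V=17.6683[hold]; j=1 S=138.4700 intr=0.0000 cont=3.4821 V=3.4821[hold]; j=2 S=198.9708 intr=0.0000 cont=0.0000 V=0.0000[hold]  S*(2)=-
k=1: j=0 S=115.5151 intr=0.0000 cont=10.4486 V=10.4486[hold]; j=1 S=165.9864 intr=0.0000 cont=1.7231 V=1.7231[hold]  S*(1)=-
k=0: j=0 S=138.4700 intr=0.0000 cont=6.0143 V=6.0143[hold]  S*(0)=-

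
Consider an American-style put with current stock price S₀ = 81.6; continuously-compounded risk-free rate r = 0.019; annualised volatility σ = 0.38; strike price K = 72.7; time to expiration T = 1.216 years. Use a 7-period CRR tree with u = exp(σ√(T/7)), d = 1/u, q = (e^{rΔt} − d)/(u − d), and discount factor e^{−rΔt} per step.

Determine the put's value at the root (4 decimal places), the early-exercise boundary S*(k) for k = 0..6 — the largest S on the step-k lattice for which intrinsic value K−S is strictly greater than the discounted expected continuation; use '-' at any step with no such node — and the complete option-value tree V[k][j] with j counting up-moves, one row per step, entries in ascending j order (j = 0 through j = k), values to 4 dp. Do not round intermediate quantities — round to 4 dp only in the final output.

price = 8.2093
boundary = - - - - 43.3067 50.7387 59.4460
tree:
8.2093
11.8788 4.1436
16.6953 6.5501 1.4685
22.6431 10.1291 2.5744 0.2361
29.3933 15.2170 4.4831 0.4477 0.0000
35.7366 21.9613 7.7453 0.8489 0.0000 0.0000
41.1508 29.3933 13.2540 1.6097 0.0000 0.0000 0.0000
45.7720 35.7366 21.9613 3.0524 0.0000 0.0000 0.0000 0.0000

Δt=0.17371  u=1.17161  d=0.85353  q=0.47088  discount=0.99670
step 7 (expiry): payoffs max(K−S,0) = 45.7720 35.7366 21.9613 3.0524 0.0000 0.0000 0.0000 0.0000
step 6: (k=6,j=0): S=31.5492, (K−S)⁺=41.1508, hold=40.9113 ⇒ V=41.1508 exercise | (k=6,j=1): S=43.3067, (K−S)⁺=29.3933, hold=29.1537 ⇒ V=29.3933 exercise | (k=6,j=2): S=59.4460, (K−S)⁺=13.2540, hold=13.0144 ⇒ V=13.2540 exercise | (k=6,j=3): S=81.6000, (K−S)⁺=0.0000, hold=1.6097 ⇒ V=1.6097 continue | (k=6,j=4): S=112.0102, (K−S)⁺=0.0000, hold=0.0000 ⇒ V=0.0000 continue | (k=6,j=5): S=153.7535, (K−S)⁺=0.0000, hold=0.0000 ⇒ V=0.0000 continue | (k=6,j=6): S=211.0535, (K−S)⁺=0.0000, hold=0.0000 ⇒ V=0.0000 continue  boundary S*=59.4460
step 5: (k=5,j=0): S=36.9634, (K−S)⁺=35.7366, hold=35.4971 ⇒ V=35.7366 exercise | (k=5,j=1): S=50.7387, (K−S)⁺=21.9613, hold=21.7218 ⇒ V=21.9613 exercise | (k=5,j=2): S=69.6476, (K−S)⁺=3.0524, hold=7.7453 ⇒ V=7.7453 continue | (k=5,j=3): S=95.6035, (K−S)⁺=0.0000, hold=0.8489 ⇒ V=0.8489 continue | (k=5,j=4): S=131.2325, (K−S)⁺=0.0000, hold=0.0000 ⇒ V=0.0000 continue | (k=5,j=5): S=180.1394, (K−S)⁺=0.0000, hold=0.0000 ⇒ V=0.0000 continue  boundary S*=50.7387
step 4: (k=4,j=0): S=43.3067, (K−S)⁺=29.3933, hold=29.1537 ⇒ V=29.3933 exercise | (k=4,j=1): S=59.4460, (K−S)⁺=13.2540, hold=15.2170 ⇒ V=15.2170 continue | (k=4,j=2): S=81.6000, (K−S)⁺=0.0000, hold=4.4831 ⇒ V=4.4831 continue | (k=4,j=3): S=112.0102, (K−S)⁺=0.0000, hold=0.4477 ⇒ V=0.4477 continue | (k=4,j=4): S=153.7535, (K−S)⁺=0.0000, hold=0.0000 ⇒ V=0.0000 continue  boundary S*=43.3067
step 3: (k=3,j=0): S=50.7387, (K−S)⁺=21.9613, hold=22.6431 ⇒ V=22.6431 continue | (k=3,j=1): S=69.6476, (K−S)⁺=3.0524, hold=10.1291 ⇒ V=10.1291 continue | (k=3,j=2): S=95.6035, (K−S)⁺=0.0000, hold=2.5744 ⇒ V=2.5744 continue | (k=3,j=3): S=131.2325, (K−S)⁺=0.0000, hold=0.2361 ⇒ V=0.2361 continue  boundary S*=-
step 2: (k=2,j=0): S=59.4460, (K−S)⁺=13.2540, hold=16.6953 ⇒ V=16.6953 continue | (k=2,j=1): S=81.6000, (K−S)⁺=0.0000, hold=6.5501 ⇒ V=6.5501 continue | (k=2,j=2): S=112.0102, (K−S)⁺=0.0000, hold=1.4685 ⇒ V=1.4685 continue  boundary S*=-
step 1: (k=1,j=0): S=69.6476, (K−S)⁺=3.0524, hold=11.8788 ⇒ V=11.8788 continue | (k=1,j=1): S=95.6035, (K−S)⁺=0.0000, hold=4.1436 ⇒ V=4.1436 continue  boundary S*=-
step 0: (k=0,j=0): S=81.6000, (K−S)⁺=0.0000, hold=8.2093 ⇒ V=8.2093 continue  boundary S*=-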